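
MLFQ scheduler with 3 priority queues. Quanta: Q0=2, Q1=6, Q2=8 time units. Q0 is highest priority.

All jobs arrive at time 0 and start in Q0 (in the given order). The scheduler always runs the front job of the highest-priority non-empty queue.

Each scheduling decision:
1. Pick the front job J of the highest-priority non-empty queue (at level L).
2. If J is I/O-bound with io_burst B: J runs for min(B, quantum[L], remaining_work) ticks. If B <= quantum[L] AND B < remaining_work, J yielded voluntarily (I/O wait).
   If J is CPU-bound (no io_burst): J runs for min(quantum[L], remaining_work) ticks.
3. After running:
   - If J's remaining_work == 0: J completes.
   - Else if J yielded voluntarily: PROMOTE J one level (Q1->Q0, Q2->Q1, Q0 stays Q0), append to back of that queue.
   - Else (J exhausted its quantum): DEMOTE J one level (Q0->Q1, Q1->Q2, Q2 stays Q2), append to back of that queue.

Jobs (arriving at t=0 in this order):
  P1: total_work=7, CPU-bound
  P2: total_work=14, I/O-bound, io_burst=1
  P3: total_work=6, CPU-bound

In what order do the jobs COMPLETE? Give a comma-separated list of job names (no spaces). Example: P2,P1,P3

Answer: P2,P1,P3

Derivation:
t=0-2: P1@Q0 runs 2, rem=5, quantum used, demote→Q1. Q0=[P2,P3] Q1=[P1] Q2=[]
t=2-3: P2@Q0 runs 1, rem=13, I/O yield, promote→Q0. Q0=[P3,P2] Q1=[P1] Q2=[]
t=3-5: P3@Q0 runs 2, rem=4, quantum used, demote→Q1. Q0=[P2] Q1=[P1,P3] Q2=[]
t=5-6: P2@Q0 runs 1, rem=12, I/O yield, promote→Q0. Q0=[P2] Q1=[P1,P3] Q2=[]
t=6-7: P2@Q0 runs 1, rem=11, I/O yield, promote→Q0. Q0=[P2] Q1=[P1,P3] Q2=[]
t=7-8: P2@Q0 runs 1, rem=10, I/O yield, promote→Q0. Q0=[P2] Q1=[P1,P3] Q2=[]
t=8-9: P2@Q0 runs 1, rem=9, I/O yield, promote→Q0. Q0=[P2] Q1=[P1,P3] Q2=[]
t=9-10: P2@Q0 runs 1, rem=8, I/O yield, promote→Q0. Q0=[P2] Q1=[P1,P3] Q2=[]
t=10-11: P2@Q0 runs 1, rem=7, I/O yield, promote→Q0. Q0=[P2] Q1=[P1,P3] Q2=[]
t=11-12: P2@Q0 runs 1, rem=6, I/O yield, promote→Q0. Q0=[P2] Q1=[P1,P3] Q2=[]
t=12-13: P2@Q0 runs 1, rem=5, I/O yield, promote→Q0. Q0=[P2] Q1=[P1,P3] Q2=[]
t=13-14: P2@Q0 runs 1, rem=4, I/O yield, promote→Q0. Q0=[P2] Q1=[P1,P3] Q2=[]
t=14-15: P2@Q0 runs 1, rem=3, I/O yield, promote→Q0. Q0=[P2] Q1=[P1,P3] Q2=[]
t=15-16: P2@Q0 runs 1, rem=2, I/O yield, promote→Q0. Q0=[P2] Q1=[P1,P3] Q2=[]
t=16-17: P2@Q0 runs 1, rem=1, I/O yield, promote→Q0. Q0=[P2] Q1=[P1,P3] Q2=[]
t=17-18: P2@Q0 runs 1, rem=0, completes. Q0=[] Q1=[P1,P3] Q2=[]
t=18-23: P1@Q1 runs 5, rem=0, completes. Q0=[] Q1=[P3] Q2=[]
t=23-27: P3@Q1 runs 4, rem=0, completes. Q0=[] Q1=[] Q2=[]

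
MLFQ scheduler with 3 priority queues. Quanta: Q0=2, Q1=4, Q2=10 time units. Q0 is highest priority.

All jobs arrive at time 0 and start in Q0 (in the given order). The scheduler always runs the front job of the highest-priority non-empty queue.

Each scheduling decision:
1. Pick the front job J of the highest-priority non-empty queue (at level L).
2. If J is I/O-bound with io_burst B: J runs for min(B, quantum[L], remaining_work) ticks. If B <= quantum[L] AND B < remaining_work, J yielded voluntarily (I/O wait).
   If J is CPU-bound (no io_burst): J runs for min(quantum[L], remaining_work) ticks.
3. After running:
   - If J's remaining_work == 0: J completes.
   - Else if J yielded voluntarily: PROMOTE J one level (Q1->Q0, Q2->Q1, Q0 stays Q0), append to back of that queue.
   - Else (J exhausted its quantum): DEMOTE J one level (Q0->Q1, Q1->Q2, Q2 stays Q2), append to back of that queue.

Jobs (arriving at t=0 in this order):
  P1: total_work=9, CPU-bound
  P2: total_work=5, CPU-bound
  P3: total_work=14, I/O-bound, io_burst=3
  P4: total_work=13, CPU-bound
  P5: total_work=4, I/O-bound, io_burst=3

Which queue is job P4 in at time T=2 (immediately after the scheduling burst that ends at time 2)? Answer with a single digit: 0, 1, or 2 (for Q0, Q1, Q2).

t=0-2: P1@Q0 runs 2, rem=7, quantum used, demote→Q1. Q0=[P2,P3,P4,P5] Q1=[P1] Q2=[]
t=2-4: P2@Q0 runs 2, rem=3, quantum used, demote→Q1. Q0=[P3,P4,P5] Q1=[P1,P2] Q2=[]
t=4-6: P3@Q0 runs 2, rem=12, quantum used, demote→Q1. Q0=[P4,P5] Q1=[P1,P2,P3] Q2=[]
t=6-8: P4@Q0 runs 2, rem=11, quantum used, demote→Q1. Q0=[P5] Q1=[P1,P2,P3,P4] Q2=[]
t=8-10: P5@Q0 runs 2, rem=2, quantum used, demote→Q1. Q0=[] Q1=[P1,P2,P3,P4,P5] Q2=[]
t=10-14: P1@Q1 runs 4, rem=3, quantum used, demote→Q2. Q0=[] Q1=[P2,P3,P4,P5] Q2=[P1]
t=14-17: P2@Q1 runs 3, rem=0, completes. Q0=[] Q1=[P3,P4,P5] Q2=[P1]
t=17-20: P3@Q1 runs 3, rem=9, I/O yield, promote→Q0. Q0=[P3] Q1=[P4,P5] Q2=[P1]
t=20-22: P3@Q0 runs 2, rem=7, quantum used, demote→Q1. Q0=[] Q1=[P4,P5,P3] Q2=[P1]
t=22-26: P4@Q1 runs 4, rem=7, quantum used, demote→Q2. Q0=[] Q1=[P5,P3] Q2=[P1,P4]
t=26-28: P5@Q1 runs 2, rem=0, completes. Q0=[] Q1=[P3] Q2=[P1,P4]
t=28-31: P3@Q1 runs 3, rem=4, I/O yield, promote→Q0. Q0=[P3] Q1=[] Q2=[P1,P4]
t=31-33: P3@Q0 runs 2, rem=2, quantum used, demote→Q1. Q0=[] Q1=[P3] Q2=[P1,P4]
t=33-35: P3@Q1 runs 2, rem=0, completes. Q0=[] Q1=[] Q2=[P1,P4]
t=35-38: P1@Q2 runs 3, rem=0, completes. Q0=[] Q1=[] Q2=[P4]
t=38-45: P4@Q2 runs 7, rem=0, completes. Q0=[] Q1=[] Q2=[]

Answer: 0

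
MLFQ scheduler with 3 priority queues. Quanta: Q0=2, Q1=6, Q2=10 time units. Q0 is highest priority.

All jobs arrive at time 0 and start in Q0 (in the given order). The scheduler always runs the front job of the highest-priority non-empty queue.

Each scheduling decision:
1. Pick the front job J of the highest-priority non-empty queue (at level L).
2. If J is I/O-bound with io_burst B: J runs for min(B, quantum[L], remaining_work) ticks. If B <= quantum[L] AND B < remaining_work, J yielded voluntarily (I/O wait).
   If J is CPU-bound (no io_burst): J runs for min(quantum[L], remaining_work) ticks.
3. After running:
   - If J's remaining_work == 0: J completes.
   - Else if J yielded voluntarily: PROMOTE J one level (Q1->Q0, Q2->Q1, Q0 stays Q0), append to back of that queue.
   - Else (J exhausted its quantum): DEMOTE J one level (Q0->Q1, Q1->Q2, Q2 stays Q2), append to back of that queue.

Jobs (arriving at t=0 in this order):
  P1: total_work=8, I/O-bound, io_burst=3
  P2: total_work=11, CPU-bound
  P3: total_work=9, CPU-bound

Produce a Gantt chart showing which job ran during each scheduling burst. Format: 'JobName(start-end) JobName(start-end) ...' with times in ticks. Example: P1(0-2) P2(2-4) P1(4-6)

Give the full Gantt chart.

t=0-2: P1@Q0 runs 2, rem=6, quantum used, demote→Q1. Q0=[P2,P3] Q1=[P1] Q2=[]
t=2-4: P2@Q0 runs 2, rem=9, quantum used, demote→Q1. Q0=[P3] Q1=[P1,P2] Q2=[]
t=4-6: P3@Q0 runs 2, rem=7, quantum used, demote→Q1. Q0=[] Q1=[P1,P2,P3] Q2=[]
t=6-9: P1@Q1 runs 3, rem=3, I/O yield, promote→Q0. Q0=[P1] Q1=[P2,P3] Q2=[]
t=9-11: P1@Q0 runs 2, rem=1, quantum used, demote→Q1. Q0=[] Q1=[P2,P3,P1] Q2=[]
t=11-17: P2@Q1 runs 6, rem=3, quantum used, demote→Q2. Q0=[] Q1=[P3,P1] Q2=[P2]
t=17-23: P3@Q1 runs 6, rem=1, quantum used, demote→Q2. Q0=[] Q1=[P1] Q2=[P2,P3]
t=23-24: P1@Q1 runs 1, rem=0, completes. Q0=[] Q1=[] Q2=[P2,P3]
t=24-27: P2@Q2 runs 3, rem=0, completes. Q0=[] Q1=[] Q2=[P3]
t=27-28: P3@Q2 runs 1, rem=0, completes. Q0=[] Q1=[] Q2=[]

Answer: P1(0-2) P2(2-4) P3(4-6) P1(6-9) P1(9-11) P2(11-17) P3(17-23) P1(23-24) P2(24-27) P3(27-28)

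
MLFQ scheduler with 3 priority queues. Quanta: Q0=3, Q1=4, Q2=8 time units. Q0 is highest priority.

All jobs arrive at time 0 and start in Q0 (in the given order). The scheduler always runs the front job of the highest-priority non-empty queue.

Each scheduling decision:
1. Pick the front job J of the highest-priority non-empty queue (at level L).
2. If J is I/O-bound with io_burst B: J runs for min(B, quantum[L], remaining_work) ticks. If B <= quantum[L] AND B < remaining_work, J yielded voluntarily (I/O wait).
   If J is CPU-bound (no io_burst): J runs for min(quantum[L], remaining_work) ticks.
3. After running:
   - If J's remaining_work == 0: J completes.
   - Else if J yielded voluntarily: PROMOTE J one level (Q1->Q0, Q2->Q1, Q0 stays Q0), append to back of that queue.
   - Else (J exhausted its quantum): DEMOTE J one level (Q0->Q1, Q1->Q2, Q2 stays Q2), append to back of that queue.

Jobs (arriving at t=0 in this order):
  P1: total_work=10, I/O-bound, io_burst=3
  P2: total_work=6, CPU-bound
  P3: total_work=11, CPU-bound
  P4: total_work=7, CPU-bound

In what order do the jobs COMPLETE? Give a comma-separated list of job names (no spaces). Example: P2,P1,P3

t=0-3: P1@Q0 runs 3, rem=7, I/O yield, promote→Q0. Q0=[P2,P3,P4,P1] Q1=[] Q2=[]
t=3-6: P2@Q0 runs 3, rem=3, quantum used, demote→Q1. Q0=[P3,P4,P1] Q1=[P2] Q2=[]
t=6-9: P3@Q0 runs 3, rem=8, quantum used, demote→Q1. Q0=[P4,P1] Q1=[P2,P3] Q2=[]
t=9-12: P4@Q0 runs 3, rem=4, quantum used, demote→Q1. Q0=[P1] Q1=[P2,P3,P4] Q2=[]
t=12-15: P1@Q0 runs 3, rem=4, I/O yield, promote→Q0. Q0=[P1] Q1=[P2,P3,P4] Q2=[]
t=15-18: P1@Q0 runs 3, rem=1, I/O yield, promote→Q0. Q0=[P1] Q1=[P2,P3,P4] Q2=[]
t=18-19: P1@Q0 runs 1, rem=0, completes. Q0=[] Q1=[P2,P3,P4] Q2=[]
t=19-22: P2@Q1 runs 3, rem=0, completes. Q0=[] Q1=[P3,P4] Q2=[]
t=22-26: P3@Q1 runs 4, rem=4, quantum used, demote→Q2. Q0=[] Q1=[P4] Q2=[P3]
t=26-30: P4@Q1 runs 4, rem=0, completes. Q0=[] Q1=[] Q2=[P3]
t=30-34: P3@Q2 runs 4, rem=0, completes. Q0=[] Q1=[] Q2=[]

Answer: P1,P2,P4,P3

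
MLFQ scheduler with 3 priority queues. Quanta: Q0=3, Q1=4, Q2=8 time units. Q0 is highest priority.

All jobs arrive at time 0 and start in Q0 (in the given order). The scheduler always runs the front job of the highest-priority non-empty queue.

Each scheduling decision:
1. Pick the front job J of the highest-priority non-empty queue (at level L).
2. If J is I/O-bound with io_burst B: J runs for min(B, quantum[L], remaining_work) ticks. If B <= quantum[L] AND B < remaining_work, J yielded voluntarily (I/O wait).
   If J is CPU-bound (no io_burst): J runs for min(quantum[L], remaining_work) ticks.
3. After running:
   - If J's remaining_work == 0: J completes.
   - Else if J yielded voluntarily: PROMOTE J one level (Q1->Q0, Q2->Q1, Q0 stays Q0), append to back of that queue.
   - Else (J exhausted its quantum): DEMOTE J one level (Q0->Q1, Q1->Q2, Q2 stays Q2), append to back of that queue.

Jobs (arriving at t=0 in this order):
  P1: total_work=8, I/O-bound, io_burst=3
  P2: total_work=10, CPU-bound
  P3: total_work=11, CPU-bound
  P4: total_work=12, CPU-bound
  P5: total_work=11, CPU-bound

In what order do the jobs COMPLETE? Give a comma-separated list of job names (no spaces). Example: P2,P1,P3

t=0-3: P1@Q0 runs 3, rem=5, I/O yield, promote→Q0. Q0=[P2,P3,P4,P5,P1] Q1=[] Q2=[]
t=3-6: P2@Q0 runs 3, rem=7, quantum used, demote→Q1. Q0=[P3,P4,P5,P1] Q1=[P2] Q2=[]
t=6-9: P3@Q0 runs 3, rem=8, quantum used, demote→Q1. Q0=[P4,P5,P1] Q1=[P2,P3] Q2=[]
t=9-12: P4@Q0 runs 3, rem=9, quantum used, demote→Q1. Q0=[P5,P1] Q1=[P2,P3,P4] Q2=[]
t=12-15: P5@Q0 runs 3, rem=8, quantum used, demote→Q1. Q0=[P1] Q1=[P2,P3,P4,P5] Q2=[]
t=15-18: P1@Q0 runs 3, rem=2, I/O yield, promote→Q0. Q0=[P1] Q1=[P2,P3,P4,P5] Q2=[]
t=18-20: P1@Q0 runs 2, rem=0, completes. Q0=[] Q1=[P2,P3,P4,P5] Q2=[]
t=20-24: P2@Q1 runs 4, rem=3, quantum used, demote→Q2. Q0=[] Q1=[P3,P4,P5] Q2=[P2]
t=24-28: P3@Q1 runs 4, rem=4, quantum used, demote→Q2. Q0=[] Q1=[P4,P5] Q2=[P2,P3]
t=28-32: P4@Q1 runs 4, rem=5, quantum used, demote→Q2. Q0=[] Q1=[P5] Q2=[P2,P3,P4]
t=32-36: P5@Q1 runs 4, rem=4, quantum used, demote→Q2. Q0=[] Q1=[] Q2=[P2,P3,P4,P5]
t=36-39: P2@Q2 runs 3, rem=0, completes. Q0=[] Q1=[] Q2=[P3,P4,P5]
t=39-43: P3@Q2 runs 4, rem=0, completes. Q0=[] Q1=[] Q2=[P4,P5]
t=43-48: P4@Q2 runs 5, rem=0, completes. Q0=[] Q1=[] Q2=[P5]
t=48-52: P5@Q2 runs 4, rem=0, completes. Q0=[] Q1=[] Q2=[]

Answer: P1,P2,P3,P4,P5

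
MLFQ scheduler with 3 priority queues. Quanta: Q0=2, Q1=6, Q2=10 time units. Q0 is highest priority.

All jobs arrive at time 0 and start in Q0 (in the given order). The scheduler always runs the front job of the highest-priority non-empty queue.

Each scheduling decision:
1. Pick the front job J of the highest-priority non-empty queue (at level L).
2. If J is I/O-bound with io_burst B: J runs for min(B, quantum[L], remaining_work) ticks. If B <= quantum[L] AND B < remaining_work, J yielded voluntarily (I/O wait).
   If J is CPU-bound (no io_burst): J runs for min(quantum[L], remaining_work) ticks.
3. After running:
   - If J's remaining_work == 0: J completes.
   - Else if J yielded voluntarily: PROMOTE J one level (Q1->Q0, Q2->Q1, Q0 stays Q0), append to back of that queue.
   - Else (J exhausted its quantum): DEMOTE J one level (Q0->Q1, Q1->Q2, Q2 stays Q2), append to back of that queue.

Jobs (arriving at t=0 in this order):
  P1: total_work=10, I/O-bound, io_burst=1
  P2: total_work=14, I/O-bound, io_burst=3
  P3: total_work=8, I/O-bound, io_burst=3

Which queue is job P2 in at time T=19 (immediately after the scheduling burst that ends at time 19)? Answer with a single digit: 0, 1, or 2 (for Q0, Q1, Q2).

Answer: 1

Derivation:
t=0-1: P1@Q0 runs 1, rem=9, I/O yield, promote→Q0. Q0=[P2,P3,P1] Q1=[] Q2=[]
t=1-3: P2@Q0 runs 2, rem=12, quantum used, demote→Q1. Q0=[P3,P1] Q1=[P2] Q2=[]
t=3-5: P3@Q0 runs 2, rem=6, quantum used, demote→Q1. Q0=[P1] Q1=[P2,P3] Q2=[]
t=5-6: P1@Q0 runs 1, rem=8, I/O yield, promote→Q0. Q0=[P1] Q1=[P2,P3] Q2=[]
t=6-7: P1@Q0 runs 1, rem=7, I/O yield, promote→Q0. Q0=[P1] Q1=[P2,P3] Q2=[]
t=7-8: P1@Q0 runs 1, rem=6, I/O yield, promote→Q0. Q0=[P1] Q1=[P2,P3] Q2=[]
t=8-9: P1@Q0 runs 1, rem=5, I/O yield, promote→Q0. Q0=[P1] Q1=[P2,P3] Q2=[]
t=9-10: P1@Q0 runs 1, rem=4, I/O yield, promote→Q0. Q0=[P1] Q1=[P2,P3] Q2=[]
t=10-11: P1@Q0 runs 1, rem=3, I/O yield, promote→Q0. Q0=[P1] Q1=[P2,P3] Q2=[]
t=11-12: P1@Q0 runs 1, rem=2, I/O yield, promote→Q0. Q0=[P1] Q1=[P2,P3] Q2=[]
t=12-13: P1@Q0 runs 1, rem=1, I/O yield, promote→Q0. Q0=[P1] Q1=[P2,P3] Q2=[]
t=13-14: P1@Q0 runs 1, rem=0, completes. Q0=[] Q1=[P2,P3] Q2=[]
t=14-17: P2@Q1 runs 3, rem=9, I/O yield, promote→Q0. Q0=[P2] Q1=[P3] Q2=[]
t=17-19: P2@Q0 runs 2, rem=7, quantum used, demote→Q1. Q0=[] Q1=[P3,P2] Q2=[]
t=19-22: P3@Q1 runs 3, rem=3, I/O yield, promote→Q0. Q0=[P3] Q1=[P2] Q2=[]
t=22-24: P3@Q0 runs 2, rem=1, quantum used, demote→Q1. Q0=[] Q1=[P2,P3] Q2=[]
t=24-27: P2@Q1 runs 3, rem=4, I/O yield, promote→Q0. Q0=[P2] Q1=[P3] Q2=[]
t=27-29: P2@Q0 runs 2, rem=2, quantum used, demote→Q1. Q0=[] Q1=[P3,P2] Q2=[]
t=29-30: P3@Q1 runs 1, rem=0, completes. Q0=[] Q1=[P2] Q2=[]
t=30-32: P2@Q1 runs 2, rem=0, completes. Q0=[] Q1=[] Q2=[]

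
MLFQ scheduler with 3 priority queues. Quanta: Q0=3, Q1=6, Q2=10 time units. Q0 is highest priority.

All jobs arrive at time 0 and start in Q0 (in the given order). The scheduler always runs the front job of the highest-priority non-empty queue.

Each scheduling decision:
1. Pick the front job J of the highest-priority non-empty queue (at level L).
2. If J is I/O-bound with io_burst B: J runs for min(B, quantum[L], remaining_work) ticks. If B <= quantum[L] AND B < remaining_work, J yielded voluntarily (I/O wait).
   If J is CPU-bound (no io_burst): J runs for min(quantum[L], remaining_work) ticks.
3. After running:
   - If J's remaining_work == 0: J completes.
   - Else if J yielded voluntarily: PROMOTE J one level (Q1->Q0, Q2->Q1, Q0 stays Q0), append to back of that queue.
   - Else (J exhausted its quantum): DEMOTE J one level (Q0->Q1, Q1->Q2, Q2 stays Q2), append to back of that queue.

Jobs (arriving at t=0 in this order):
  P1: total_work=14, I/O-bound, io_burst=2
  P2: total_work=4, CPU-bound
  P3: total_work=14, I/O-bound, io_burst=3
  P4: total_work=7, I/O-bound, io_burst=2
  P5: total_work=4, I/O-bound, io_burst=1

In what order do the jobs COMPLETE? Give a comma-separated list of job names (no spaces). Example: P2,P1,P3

t=0-2: P1@Q0 runs 2, rem=12, I/O yield, promote→Q0. Q0=[P2,P3,P4,P5,P1] Q1=[] Q2=[]
t=2-5: P2@Q0 runs 3, rem=1, quantum used, demote→Q1. Q0=[P3,P4,P5,P1] Q1=[P2] Q2=[]
t=5-8: P3@Q0 runs 3, rem=11, I/O yield, promote→Q0. Q0=[P4,P5,P1,P3] Q1=[P2] Q2=[]
t=8-10: P4@Q0 runs 2, rem=5, I/O yield, promote→Q0. Q0=[P5,P1,P3,P4] Q1=[P2] Q2=[]
t=10-11: P5@Q0 runs 1, rem=3, I/O yield, promote→Q0. Q0=[P1,P3,P4,P5] Q1=[P2] Q2=[]
t=11-13: P1@Q0 runs 2, rem=10, I/O yield, promote→Q0. Q0=[P3,P4,P5,P1] Q1=[P2] Q2=[]
t=13-16: P3@Q0 runs 3, rem=8, I/O yield, promote→Q0. Q0=[P4,P5,P1,P3] Q1=[P2] Q2=[]
t=16-18: P4@Q0 runs 2, rem=3, I/O yield, promote→Q0. Q0=[P5,P1,P3,P4] Q1=[P2] Q2=[]
t=18-19: P5@Q0 runs 1, rem=2, I/O yield, promote→Q0. Q0=[P1,P3,P4,P5] Q1=[P2] Q2=[]
t=19-21: P1@Q0 runs 2, rem=8, I/O yield, promote→Q0. Q0=[P3,P4,P5,P1] Q1=[P2] Q2=[]
t=21-24: P3@Q0 runs 3, rem=5, I/O yield, promote→Q0. Q0=[P4,P5,P1,P3] Q1=[P2] Q2=[]
t=24-26: P4@Q0 runs 2, rem=1, I/O yield, promote→Q0. Q0=[P5,P1,P3,P4] Q1=[P2] Q2=[]
t=26-27: P5@Q0 runs 1, rem=1, I/O yield, promote→Q0. Q0=[P1,P3,P4,P5] Q1=[P2] Q2=[]
t=27-29: P1@Q0 runs 2, rem=6, I/O yield, promote→Q0. Q0=[P3,P4,P5,P1] Q1=[P2] Q2=[]
t=29-32: P3@Q0 runs 3, rem=2, I/O yield, promote→Q0. Q0=[P4,P5,P1,P3] Q1=[P2] Q2=[]
t=32-33: P4@Q0 runs 1, rem=0, completes. Q0=[P5,P1,P3] Q1=[P2] Q2=[]
t=33-34: P5@Q0 runs 1, rem=0, completes. Q0=[P1,P3] Q1=[P2] Q2=[]
t=34-36: P1@Q0 runs 2, rem=4, I/O yield, promote→Q0. Q0=[P3,P1] Q1=[P2] Q2=[]
t=36-38: P3@Q0 runs 2, rem=0, completes. Q0=[P1] Q1=[P2] Q2=[]
t=38-40: P1@Q0 runs 2, rem=2, I/O yield, promote→Q0. Q0=[P1] Q1=[P2] Q2=[]
t=40-42: P1@Q0 runs 2, rem=0, completes. Q0=[] Q1=[P2] Q2=[]
t=42-43: P2@Q1 runs 1, rem=0, completes. Q0=[] Q1=[] Q2=[]

Answer: P4,P5,P3,P1,P2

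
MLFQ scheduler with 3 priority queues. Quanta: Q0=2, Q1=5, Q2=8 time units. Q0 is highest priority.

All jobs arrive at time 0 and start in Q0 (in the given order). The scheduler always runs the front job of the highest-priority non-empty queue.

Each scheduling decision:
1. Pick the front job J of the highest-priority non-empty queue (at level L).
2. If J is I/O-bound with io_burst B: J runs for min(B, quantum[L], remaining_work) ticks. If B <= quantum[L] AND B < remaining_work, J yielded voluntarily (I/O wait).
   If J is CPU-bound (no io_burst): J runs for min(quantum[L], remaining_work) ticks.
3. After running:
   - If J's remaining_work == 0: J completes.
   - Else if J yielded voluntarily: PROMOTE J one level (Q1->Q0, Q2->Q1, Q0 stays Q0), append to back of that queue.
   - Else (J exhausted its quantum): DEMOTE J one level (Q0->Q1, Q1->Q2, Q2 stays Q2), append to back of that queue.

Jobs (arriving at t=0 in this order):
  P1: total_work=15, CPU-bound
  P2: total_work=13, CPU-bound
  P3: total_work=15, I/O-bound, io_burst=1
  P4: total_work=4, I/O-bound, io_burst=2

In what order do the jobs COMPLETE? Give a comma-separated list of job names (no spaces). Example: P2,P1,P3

t=0-2: P1@Q0 runs 2, rem=13, quantum used, demote→Q1. Q0=[P2,P3,P4] Q1=[P1] Q2=[]
t=2-4: P2@Q0 runs 2, rem=11, quantum used, demote→Q1. Q0=[P3,P4] Q1=[P1,P2] Q2=[]
t=4-5: P3@Q0 runs 1, rem=14, I/O yield, promote→Q0. Q0=[P4,P3] Q1=[P1,P2] Q2=[]
t=5-7: P4@Q0 runs 2, rem=2, I/O yield, promote→Q0. Q0=[P3,P4] Q1=[P1,P2] Q2=[]
t=7-8: P3@Q0 runs 1, rem=13, I/O yield, promote→Q0. Q0=[P4,P3] Q1=[P1,P2] Q2=[]
t=8-10: P4@Q0 runs 2, rem=0, completes. Q0=[P3] Q1=[P1,P2] Q2=[]
t=10-11: P3@Q0 runs 1, rem=12, I/O yield, promote→Q0. Q0=[P3] Q1=[P1,P2] Q2=[]
t=11-12: P3@Q0 runs 1, rem=11, I/O yield, promote→Q0. Q0=[P3] Q1=[P1,P2] Q2=[]
t=12-13: P3@Q0 runs 1, rem=10, I/O yield, promote→Q0. Q0=[P3] Q1=[P1,P2] Q2=[]
t=13-14: P3@Q0 runs 1, rem=9, I/O yield, promote→Q0. Q0=[P3] Q1=[P1,P2] Q2=[]
t=14-15: P3@Q0 runs 1, rem=8, I/O yield, promote→Q0. Q0=[P3] Q1=[P1,P2] Q2=[]
t=15-16: P3@Q0 runs 1, rem=7, I/O yield, promote→Q0. Q0=[P3] Q1=[P1,P2] Q2=[]
t=16-17: P3@Q0 runs 1, rem=6, I/O yield, promote→Q0. Q0=[P3] Q1=[P1,P2] Q2=[]
t=17-18: P3@Q0 runs 1, rem=5, I/O yield, promote→Q0. Q0=[P3] Q1=[P1,P2] Q2=[]
t=18-19: P3@Q0 runs 1, rem=4, I/O yield, promote→Q0. Q0=[P3] Q1=[P1,P2] Q2=[]
t=19-20: P3@Q0 runs 1, rem=3, I/O yield, promote→Q0. Q0=[P3] Q1=[P1,P2] Q2=[]
t=20-21: P3@Q0 runs 1, rem=2, I/O yield, promote→Q0. Q0=[P3] Q1=[P1,P2] Q2=[]
t=21-22: P3@Q0 runs 1, rem=1, I/O yield, promote→Q0. Q0=[P3] Q1=[P1,P2] Q2=[]
t=22-23: P3@Q0 runs 1, rem=0, completes. Q0=[] Q1=[P1,P2] Q2=[]
t=23-28: P1@Q1 runs 5, rem=8, quantum used, demote→Q2. Q0=[] Q1=[P2] Q2=[P1]
t=28-33: P2@Q1 runs 5, rem=6, quantum used, demote→Q2. Q0=[] Q1=[] Q2=[P1,P2]
t=33-41: P1@Q2 runs 8, rem=0, completes. Q0=[] Q1=[] Q2=[P2]
t=41-47: P2@Q2 runs 6, rem=0, completes. Q0=[] Q1=[] Q2=[]

Answer: P4,P3,P1,P2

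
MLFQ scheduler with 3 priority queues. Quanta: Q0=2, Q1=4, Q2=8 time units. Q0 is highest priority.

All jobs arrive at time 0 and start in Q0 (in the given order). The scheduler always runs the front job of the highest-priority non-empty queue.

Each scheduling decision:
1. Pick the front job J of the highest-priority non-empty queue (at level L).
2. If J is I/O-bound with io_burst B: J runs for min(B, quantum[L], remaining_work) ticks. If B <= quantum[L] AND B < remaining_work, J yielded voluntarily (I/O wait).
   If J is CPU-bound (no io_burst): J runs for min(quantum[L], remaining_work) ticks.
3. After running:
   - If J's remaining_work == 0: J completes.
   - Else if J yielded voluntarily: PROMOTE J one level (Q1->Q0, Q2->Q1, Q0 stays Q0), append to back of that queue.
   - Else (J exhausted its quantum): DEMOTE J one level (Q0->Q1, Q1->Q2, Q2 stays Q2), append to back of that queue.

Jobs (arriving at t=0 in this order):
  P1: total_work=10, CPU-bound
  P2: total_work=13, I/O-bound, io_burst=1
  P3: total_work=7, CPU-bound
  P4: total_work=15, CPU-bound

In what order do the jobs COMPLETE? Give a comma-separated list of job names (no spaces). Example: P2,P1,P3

t=0-2: P1@Q0 runs 2, rem=8, quantum used, demote→Q1. Q0=[P2,P3,P4] Q1=[P1] Q2=[]
t=2-3: P2@Q0 runs 1, rem=12, I/O yield, promote→Q0. Q0=[P3,P4,P2] Q1=[P1] Q2=[]
t=3-5: P3@Q0 runs 2, rem=5, quantum used, demote→Q1. Q0=[P4,P2] Q1=[P1,P3] Q2=[]
t=5-7: P4@Q0 runs 2, rem=13, quantum used, demote→Q1. Q0=[P2] Q1=[P1,P3,P4] Q2=[]
t=7-8: P2@Q0 runs 1, rem=11, I/O yield, promote→Q0. Q0=[P2] Q1=[P1,P3,P4] Q2=[]
t=8-9: P2@Q0 runs 1, rem=10, I/O yield, promote→Q0. Q0=[P2] Q1=[P1,P3,P4] Q2=[]
t=9-10: P2@Q0 runs 1, rem=9, I/O yield, promote→Q0. Q0=[P2] Q1=[P1,P3,P4] Q2=[]
t=10-11: P2@Q0 runs 1, rem=8, I/O yield, promote→Q0. Q0=[P2] Q1=[P1,P3,P4] Q2=[]
t=11-12: P2@Q0 runs 1, rem=7, I/O yield, promote→Q0. Q0=[P2] Q1=[P1,P3,P4] Q2=[]
t=12-13: P2@Q0 runs 1, rem=6, I/O yield, promote→Q0. Q0=[P2] Q1=[P1,P3,P4] Q2=[]
t=13-14: P2@Q0 runs 1, rem=5, I/O yield, promote→Q0. Q0=[P2] Q1=[P1,P3,P4] Q2=[]
t=14-15: P2@Q0 runs 1, rem=4, I/O yield, promote→Q0. Q0=[P2] Q1=[P1,P3,P4] Q2=[]
t=15-16: P2@Q0 runs 1, rem=3, I/O yield, promote→Q0. Q0=[P2] Q1=[P1,P3,P4] Q2=[]
t=16-17: P2@Q0 runs 1, rem=2, I/O yield, promote→Q0. Q0=[P2] Q1=[P1,P3,P4] Q2=[]
t=17-18: P2@Q0 runs 1, rem=1, I/O yield, promote→Q0. Q0=[P2] Q1=[P1,P3,P4] Q2=[]
t=18-19: P2@Q0 runs 1, rem=0, completes. Q0=[] Q1=[P1,P3,P4] Q2=[]
t=19-23: P1@Q1 runs 4, rem=4, quantum used, demote→Q2. Q0=[] Q1=[P3,P4] Q2=[P1]
t=23-27: P3@Q1 runs 4, rem=1, quantum used, demote→Q2. Q0=[] Q1=[P4] Q2=[P1,P3]
t=27-31: P4@Q1 runs 4, rem=9, quantum used, demote→Q2. Q0=[] Q1=[] Q2=[P1,P3,P4]
t=31-35: P1@Q2 runs 4, rem=0, completes. Q0=[] Q1=[] Q2=[P3,P4]
t=35-36: P3@Q2 runs 1, rem=0, completes. Q0=[] Q1=[] Q2=[P4]
t=36-44: P4@Q2 runs 8, rem=1, quantum used, demote→Q2. Q0=[] Q1=[] Q2=[P4]
t=44-45: P4@Q2 runs 1, rem=0, completes. Q0=[] Q1=[] Q2=[]

Answer: P2,P1,P3,P4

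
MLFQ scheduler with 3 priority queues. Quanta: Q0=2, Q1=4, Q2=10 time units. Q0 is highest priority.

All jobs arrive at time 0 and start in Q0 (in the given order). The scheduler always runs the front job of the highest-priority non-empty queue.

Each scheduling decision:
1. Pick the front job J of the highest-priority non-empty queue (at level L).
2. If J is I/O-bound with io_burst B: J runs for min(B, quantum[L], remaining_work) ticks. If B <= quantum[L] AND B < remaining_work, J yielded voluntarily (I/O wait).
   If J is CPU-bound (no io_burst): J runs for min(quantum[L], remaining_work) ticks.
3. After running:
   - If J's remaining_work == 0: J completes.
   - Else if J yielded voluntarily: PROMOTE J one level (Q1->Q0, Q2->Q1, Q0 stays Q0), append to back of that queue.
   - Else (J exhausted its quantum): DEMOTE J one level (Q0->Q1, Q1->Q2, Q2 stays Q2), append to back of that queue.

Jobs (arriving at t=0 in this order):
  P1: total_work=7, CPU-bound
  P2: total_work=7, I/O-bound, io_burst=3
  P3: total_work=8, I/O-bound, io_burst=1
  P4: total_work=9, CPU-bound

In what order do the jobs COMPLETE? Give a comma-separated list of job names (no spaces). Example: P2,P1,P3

t=0-2: P1@Q0 runs 2, rem=5, quantum used, demote→Q1. Q0=[P2,P3,P4] Q1=[P1] Q2=[]
t=2-4: P2@Q0 runs 2, rem=5, quantum used, demote→Q1. Q0=[P3,P4] Q1=[P1,P2] Q2=[]
t=4-5: P3@Q0 runs 1, rem=7, I/O yield, promote→Q0. Q0=[P4,P3] Q1=[P1,P2] Q2=[]
t=5-7: P4@Q0 runs 2, rem=7, quantum used, demote→Q1. Q0=[P3] Q1=[P1,P2,P4] Q2=[]
t=7-8: P3@Q0 runs 1, rem=6, I/O yield, promote→Q0. Q0=[P3] Q1=[P1,P2,P4] Q2=[]
t=8-9: P3@Q0 runs 1, rem=5, I/O yield, promote→Q0. Q0=[P3] Q1=[P1,P2,P4] Q2=[]
t=9-10: P3@Q0 runs 1, rem=4, I/O yield, promote→Q0. Q0=[P3] Q1=[P1,P2,P4] Q2=[]
t=10-11: P3@Q0 runs 1, rem=3, I/O yield, promote→Q0. Q0=[P3] Q1=[P1,P2,P4] Q2=[]
t=11-12: P3@Q0 runs 1, rem=2, I/O yield, promote→Q0. Q0=[P3] Q1=[P1,P2,P4] Q2=[]
t=12-13: P3@Q0 runs 1, rem=1, I/O yield, promote→Q0. Q0=[P3] Q1=[P1,P2,P4] Q2=[]
t=13-14: P3@Q0 runs 1, rem=0, completes. Q0=[] Q1=[P1,P2,P4] Q2=[]
t=14-18: P1@Q1 runs 4, rem=1, quantum used, demote→Q2. Q0=[] Q1=[P2,P4] Q2=[P1]
t=18-21: P2@Q1 runs 3, rem=2, I/O yield, promote→Q0. Q0=[P2] Q1=[P4] Q2=[P1]
t=21-23: P2@Q0 runs 2, rem=0, completes. Q0=[] Q1=[P4] Q2=[P1]
t=23-27: P4@Q1 runs 4, rem=3, quantum used, demote→Q2. Q0=[] Q1=[] Q2=[P1,P4]
t=27-28: P1@Q2 runs 1, rem=0, completes. Q0=[] Q1=[] Q2=[P4]
t=28-31: P4@Q2 runs 3, rem=0, completes. Q0=[] Q1=[] Q2=[]

Answer: P3,P2,P1,P4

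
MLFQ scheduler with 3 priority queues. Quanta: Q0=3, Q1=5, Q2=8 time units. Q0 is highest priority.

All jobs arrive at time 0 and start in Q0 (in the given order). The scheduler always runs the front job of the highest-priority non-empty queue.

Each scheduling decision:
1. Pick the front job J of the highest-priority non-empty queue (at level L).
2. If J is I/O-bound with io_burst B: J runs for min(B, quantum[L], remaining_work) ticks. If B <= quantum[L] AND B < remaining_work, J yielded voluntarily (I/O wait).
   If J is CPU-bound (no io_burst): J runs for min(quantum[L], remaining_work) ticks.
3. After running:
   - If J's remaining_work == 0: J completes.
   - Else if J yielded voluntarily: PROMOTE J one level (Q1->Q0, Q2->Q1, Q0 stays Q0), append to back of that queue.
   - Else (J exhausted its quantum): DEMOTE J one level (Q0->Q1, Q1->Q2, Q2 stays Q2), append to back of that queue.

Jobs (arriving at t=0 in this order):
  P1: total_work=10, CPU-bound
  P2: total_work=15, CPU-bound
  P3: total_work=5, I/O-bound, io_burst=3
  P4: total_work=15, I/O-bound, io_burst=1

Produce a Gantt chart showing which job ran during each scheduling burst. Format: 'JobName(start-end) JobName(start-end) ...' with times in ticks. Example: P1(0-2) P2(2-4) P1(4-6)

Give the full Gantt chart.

Answer: P1(0-3) P2(3-6) P3(6-9) P4(9-10) P3(10-12) P4(12-13) P4(13-14) P4(14-15) P4(15-16) P4(16-17) P4(17-18) P4(18-19) P4(19-20) P4(20-21) P4(21-22) P4(22-23) P4(23-24) P4(24-25) P4(25-26) P1(26-31) P2(31-36) P1(36-38) P2(38-45)

Derivation:
t=0-3: P1@Q0 runs 3, rem=7, quantum used, demote→Q1. Q0=[P2,P3,P4] Q1=[P1] Q2=[]
t=3-6: P2@Q0 runs 3, rem=12, quantum used, demote→Q1. Q0=[P3,P4] Q1=[P1,P2] Q2=[]
t=6-9: P3@Q0 runs 3, rem=2, I/O yield, promote→Q0. Q0=[P4,P3] Q1=[P1,P2] Q2=[]
t=9-10: P4@Q0 runs 1, rem=14, I/O yield, promote→Q0. Q0=[P3,P4] Q1=[P1,P2] Q2=[]
t=10-12: P3@Q0 runs 2, rem=0, completes. Q0=[P4] Q1=[P1,P2] Q2=[]
t=12-13: P4@Q0 runs 1, rem=13, I/O yield, promote→Q0. Q0=[P4] Q1=[P1,P2] Q2=[]
t=13-14: P4@Q0 runs 1, rem=12, I/O yield, promote→Q0. Q0=[P4] Q1=[P1,P2] Q2=[]
t=14-15: P4@Q0 runs 1, rem=11, I/O yield, promote→Q0. Q0=[P4] Q1=[P1,P2] Q2=[]
t=15-16: P4@Q0 runs 1, rem=10, I/O yield, promote→Q0. Q0=[P4] Q1=[P1,P2] Q2=[]
t=16-17: P4@Q0 runs 1, rem=9, I/O yield, promote→Q0. Q0=[P4] Q1=[P1,P2] Q2=[]
t=17-18: P4@Q0 runs 1, rem=8, I/O yield, promote→Q0. Q0=[P4] Q1=[P1,P2] Q2=[]
t=18-19: P4@Q0 runs 1, rem=7, I/O yield, promote→Q0. Q0=[P4] Q1=[P1,P2] Q2=[]
t=19-20: P4@Q0 runs 1, rem=6, I/O yield, promote→Q0. Q0=[P4] Q1=[P1,P2] Q2=[]
t=20-21: P4@Q0 runs 1, rem=5, I/O yield, promote→Q0. Q0=[P4] Q1=[P1,P2] Q2=[]
t=21-22: P4@Q0 runs 1, rem=4, I/O yield, promote→Q0. Q0=[P4] Q1=[P1,P2] Q2=[]
t=22-23: P4@Q0 runs 1, rem=3, I/O yield, promote→Q0. Q0=[P4] Q1=[P1,P2] Q2=[]
t=23-24: P4@Q0 runs 1, rem=2, I/O yield, promote→Q0. Q0=[P4] Q1=[P1,P2] Q2=[]
t=24-25: P4@Q0 runs 1, rem=1, I/O yield, promote→Q0. Q0=[P4] Q1=[P1,P2] Q2=[]
t=25-26: P4@Q0 runs 1, rem=0, completes. Q0=[] Q1=[P1,P2] Q2=[]
t=26-31: P1@Q1 runs 5, rem=2, quantum used, demote→Q2. Q0=[] Q1=[P2] Q2=[P1]
t=31-36: P2@Q1 runs 5, rem=7, quantum used, demote→Q2. Q0=[] Q1=[] Q2=[P1,P2]
t=36-38: P1@Q2 runs 2, rem=0, completes. Q0=[] Q1=[] Q2=[P2]
t=38-45: P2@Q2 runs 7, rem=0, completes. Q0=[] Q1=[] Q2=[]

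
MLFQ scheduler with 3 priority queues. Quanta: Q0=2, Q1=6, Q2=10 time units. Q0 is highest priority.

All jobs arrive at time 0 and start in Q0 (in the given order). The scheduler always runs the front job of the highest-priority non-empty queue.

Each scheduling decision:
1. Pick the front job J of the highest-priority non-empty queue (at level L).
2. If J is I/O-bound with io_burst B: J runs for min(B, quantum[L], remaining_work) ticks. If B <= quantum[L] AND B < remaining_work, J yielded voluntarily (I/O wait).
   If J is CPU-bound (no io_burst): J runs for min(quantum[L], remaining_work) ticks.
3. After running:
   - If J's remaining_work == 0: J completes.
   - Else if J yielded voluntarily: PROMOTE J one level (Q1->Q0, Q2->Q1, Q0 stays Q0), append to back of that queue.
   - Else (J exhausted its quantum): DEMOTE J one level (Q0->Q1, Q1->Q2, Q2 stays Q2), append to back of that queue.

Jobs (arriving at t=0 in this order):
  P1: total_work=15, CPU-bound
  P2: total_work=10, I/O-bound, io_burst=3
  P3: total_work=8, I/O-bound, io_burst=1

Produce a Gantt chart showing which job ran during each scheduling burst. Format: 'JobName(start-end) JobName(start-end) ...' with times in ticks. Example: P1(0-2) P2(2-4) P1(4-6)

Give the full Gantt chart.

Answer: P1(0-2) P2(2-4) P3(4-5) P3(5-6) P3(6-7) P3(7-8) P3(8-9) P3(9-10) P3(10-11) P3(11-12) P1(12-18) P2(18-21) P2(21-23) P2(23-26) P1(26-33)

Derivation:
t=0-2: P1@Q0 runs 2, rem=13, quantum used, demote→Q1. Q0=[P2,P3] Q1=[P1] Q2=[]
t=2-4: P2@Q0 runs 2, rem=8, quantum used, demote→Q1. Q0=[P3] Q1=[P1,P2] Q2=[]
t=4-5: P3@Q0 runs 1, rem=7, I/O yield, promote→Q0. Q0=[P3] Q1=[P1,P2] Q2=[]
t=5-6: P3@Q0 runs 1, rem=6, I/O yield, promote→Q0. Q0=[P3] Q1=[P1,P2] Q2=[]
t=6-7: P3@Q0 runs 1, rem=5, I/O yield, promote→Q0. Q0=[P3] Q1=[P1,P2] Q2=[]
t=7-8: P3@Q0 runs 1, rem=4, I/O yield, promote→Q0. Q0=[P3] Q1=[P1,P2] Q2=[]
t=8-9: P3@Q0 runs 1, rem=3, I/O yield, promote→Q0. Q0=[P3] Q1=[P1,P2] Q2=[]
t=9-10: P3@Q0 runs 1, rem=2, I/O yield, promote→Q0. Q0=[P3] Q1=[P1,P2] Q2=[]
t=10-11: P3@Q0 runs 1, rem=1, I/O yield, promote→Q0. Q0=[P3] Q1=[P1,P2] Q2=[]
t=11-12: P3@Q0 runs 1, rem=0, completes. Q0=[] Q1=[P1,P2] Q2=[]
t=12-18: P1@Q1 runs 6, rem=7, quantum used, demote→Q2. Q0=[] Q1=[P2] Q2=[P1]
t=18-21: P2@Q1 runs 3, rem=5, I/O yield, promote→Q0. Q0=[P2] Q1=[] Q2=[P1]
t=21-23: P2@Q0 runs 2, rem=3, quantum used, demote→Q1. Q0=[] Q1=[P2] Q2=[P1]
t=23-26: P2@Q1 runs 3, rem=0, completes. Q0=[] Q1=[] Q2=[P1]
t=26-33: P1@Q2 runs 7, rem=0, completes. Q0=[] Q1=[] Q2=[]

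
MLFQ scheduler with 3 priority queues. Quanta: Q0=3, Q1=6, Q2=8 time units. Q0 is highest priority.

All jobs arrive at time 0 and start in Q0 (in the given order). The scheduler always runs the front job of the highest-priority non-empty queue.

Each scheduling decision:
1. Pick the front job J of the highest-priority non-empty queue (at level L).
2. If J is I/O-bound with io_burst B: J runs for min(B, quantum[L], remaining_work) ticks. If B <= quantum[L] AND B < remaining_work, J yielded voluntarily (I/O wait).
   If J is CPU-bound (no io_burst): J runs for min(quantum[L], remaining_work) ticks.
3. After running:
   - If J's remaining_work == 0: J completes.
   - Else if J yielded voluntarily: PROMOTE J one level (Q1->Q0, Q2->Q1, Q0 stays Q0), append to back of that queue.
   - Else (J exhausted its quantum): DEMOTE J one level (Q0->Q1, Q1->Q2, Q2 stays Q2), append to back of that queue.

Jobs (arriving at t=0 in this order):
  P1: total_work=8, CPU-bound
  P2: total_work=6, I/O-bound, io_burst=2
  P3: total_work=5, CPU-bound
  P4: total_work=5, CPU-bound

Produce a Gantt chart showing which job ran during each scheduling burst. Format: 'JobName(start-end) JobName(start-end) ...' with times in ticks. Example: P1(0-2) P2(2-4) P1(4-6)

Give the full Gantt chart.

t=0-3: P1@Q0 runs 3, rem=5, quantum used, demote→Q1. Q0=[P2,P3,P4] Q1=[P1] Q2=[]
t=3-5: P2@Q0 runs 2, rem=4, I/O yield, promote→Q0. Q0=[P3,P4,P2] Q1=[P1] Q2=[]
t=5-8: P3@Q0 runs 3, rem=2, quantum used, demote→Q1. Q0=[P4,P2] Q1=[P1,P3] Q2=[]
t=8-11: P4@Q0 runs 3, rem=2, quantum used, demote→Q1. Q0=[P2] Q1=[P1,P3,P4] Q2=[]
t=11-13: P2@Q0 runs 2, rem=2, I/O yield, promote→Q0. Q0=[P2] Q1=[P1,P3,P4] Q2=[]
t=13-15: P2@Q0 runs 2, rem=0, completes. Q0=[] Q1=[P1,P3,P4] Q2=[]
t=15-20: P1@Q1 runs 5, rem=0, completes. Q0=[] Q1=[P3,P4] Q2=[]
t=20-22: P3@Q1 runs 2, rem=0, completes. Q0=[] Q1=[P4] Q2=[]
t=22-24: P4@Q1 runs 2, rem=0, completes. Q0=[] Q1=[] Q2=[]

Answer: P1(0-3) P2(3-5) P3(5-8) P4(8-11) P2(11-13) P2(13-15) P1(15-20) P3(20-22) P4(22-24)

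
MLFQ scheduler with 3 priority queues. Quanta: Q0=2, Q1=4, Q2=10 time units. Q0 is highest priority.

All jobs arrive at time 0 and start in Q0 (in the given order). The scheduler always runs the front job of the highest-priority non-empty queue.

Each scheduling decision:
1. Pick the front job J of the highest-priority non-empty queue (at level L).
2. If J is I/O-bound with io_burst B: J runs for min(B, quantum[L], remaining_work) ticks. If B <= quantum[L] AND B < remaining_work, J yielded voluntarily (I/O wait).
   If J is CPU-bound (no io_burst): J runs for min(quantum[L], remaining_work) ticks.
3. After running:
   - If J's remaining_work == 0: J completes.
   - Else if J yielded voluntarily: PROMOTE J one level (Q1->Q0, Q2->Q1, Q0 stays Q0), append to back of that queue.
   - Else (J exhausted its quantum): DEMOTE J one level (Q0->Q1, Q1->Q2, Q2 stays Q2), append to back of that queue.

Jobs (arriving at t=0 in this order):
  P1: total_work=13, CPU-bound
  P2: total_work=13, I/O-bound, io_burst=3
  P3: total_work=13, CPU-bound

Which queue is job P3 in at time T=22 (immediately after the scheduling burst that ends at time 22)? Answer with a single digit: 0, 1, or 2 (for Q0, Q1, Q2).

Answer: 2

Derivation:
t=0-2: P1@Q0 runs 2, rem=11, quantum used, demote→Q1. Q0=[P2,P3] Q1=[P1] Q2=[]
t=2-4: P2@Q0 runs 2, rem=11, quantum used, demote→Q1. Q0=[P3] Q1=[P1,P2] Q2=[]
t=4-6: P3@Q0 runs 2, rem=11, quantum used, demote→Q1. Q0=[] Q1=[P1,P2,P3] Q2=[]
t=6-10: P1@Q1 runs 4, rem=7, quantum used, demote→Q2. Q0=[] Q1=[P2,P3] Q2=[P1]
t=10-13: P2@Q1 runs 3, rem=8, I/O yield, promote→Q0. Q0=[P2] Q1=[P3] Q2=[P1]
t=13-15: P2@Q0 runs 2, rem=6, quantum used, demote→Q1. Q0=[] Q1=[P3,P2] Q2=[P1]
t=15-19: P3@Q1 runs 4, rem=7, quantum used, demote→Q2. Q0=[] Q1=[P2] Q2=[P1,P3]
t=19-22: P2@Q1 runs 3, rem=3, I/O yield, promote→Q0. Q0=[P2] Q1=[] Q2=[P1,P3]
t=22-24: P2@Q0 runs 2, rem=1, quantum used, demote→Q1. Q0=[] Q1=[P2] Q2=[P1,P3]
t=24-25: P2@Q1 runs 1, rem=0, completes. Q0=[] Q1=[] Q2=[P1,P3]
t=25-32: P1@Q2 runs 7, rem=0, completes. Q0=[] Q1=[] Q2=[P3]
t=32-39: P3@Q2 runs 7, rem=0, completes. Q0=[] Q1=[] Q2=[]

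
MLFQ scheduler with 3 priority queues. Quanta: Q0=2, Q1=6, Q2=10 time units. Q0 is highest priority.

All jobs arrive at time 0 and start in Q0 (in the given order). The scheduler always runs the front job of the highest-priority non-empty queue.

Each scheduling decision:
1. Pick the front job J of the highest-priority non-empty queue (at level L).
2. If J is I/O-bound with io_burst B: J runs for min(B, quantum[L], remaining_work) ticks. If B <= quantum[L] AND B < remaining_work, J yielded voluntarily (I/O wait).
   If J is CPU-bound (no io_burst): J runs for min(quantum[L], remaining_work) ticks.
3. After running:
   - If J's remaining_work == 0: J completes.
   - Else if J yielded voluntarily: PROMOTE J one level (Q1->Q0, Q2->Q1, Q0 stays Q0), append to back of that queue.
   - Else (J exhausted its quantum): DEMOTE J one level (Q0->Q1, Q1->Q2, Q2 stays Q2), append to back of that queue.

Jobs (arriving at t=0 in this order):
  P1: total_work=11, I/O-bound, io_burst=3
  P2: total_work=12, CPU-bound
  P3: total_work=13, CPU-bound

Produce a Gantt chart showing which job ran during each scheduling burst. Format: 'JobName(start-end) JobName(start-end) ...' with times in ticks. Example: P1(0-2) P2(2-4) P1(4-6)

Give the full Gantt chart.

t=0-2: P1@Q0 runs 2, rem=9, quantum used, demote→Q1. Q0=[P2,P3] Q1=[P1] Q2=[]
t=2-4: P2@Q0 runs 2, rem=10, quantum used, demote→Q1. Q0=[P3] Q1=[P1,P2] Q2=[]
t=4-6: P3@Q0 runs 2, rem=11, quantum used, demote→Q1. Q0=[] Q1=[P1,P2,P3] Q2=[]
t=6-9: P1@Q1 runs 3, rem=6, I/O yield, promote→Q0. Q0=[P1] Q1=[P2,P3] Q2=[]
t=9-11: P1@Q0 runs 2, rem=4, quantum used, demote→Q1. Q0=[] Q1=[P2,P3,P1] Q2=[]
t=11-17: P2@Q1 runs 6, rem=4, quantum used, demote→Q2. Q0=[] Q1=[P3,P1] Q2=[P2]
t=17-23: P3@Q1 runs 6, rem=5, quantum used, demote→Q2. Q0=[] Q1=[P1] Q2=[P2,P3]
t=23-26: P1@Q1 runs 3, rem=1, I/O yield, promote→Q0. Q0=[P1] Q1=[] Q2=[P2,P3]
t=26-27: P1@Q0 runs 1, rem=0, completes. Q0=[] Q1=[] Q2=[P2,P3]
t=27-31: P2@Q2 runs 4, rem=0, completes. Q0=[] Q1=[] Q2=[P3]
t=31-36: P3@Q2 runs 5, rem=0, completes. Q0=[] Q1=[] Q2=[]

Answer: P1(0-2) P2(2-4) P3(4-6) P1(6-9) P1(9-11) P2(11-17) P3(17-23) P1(23-26) P1(26-27) P2(27-31) P3(31-36)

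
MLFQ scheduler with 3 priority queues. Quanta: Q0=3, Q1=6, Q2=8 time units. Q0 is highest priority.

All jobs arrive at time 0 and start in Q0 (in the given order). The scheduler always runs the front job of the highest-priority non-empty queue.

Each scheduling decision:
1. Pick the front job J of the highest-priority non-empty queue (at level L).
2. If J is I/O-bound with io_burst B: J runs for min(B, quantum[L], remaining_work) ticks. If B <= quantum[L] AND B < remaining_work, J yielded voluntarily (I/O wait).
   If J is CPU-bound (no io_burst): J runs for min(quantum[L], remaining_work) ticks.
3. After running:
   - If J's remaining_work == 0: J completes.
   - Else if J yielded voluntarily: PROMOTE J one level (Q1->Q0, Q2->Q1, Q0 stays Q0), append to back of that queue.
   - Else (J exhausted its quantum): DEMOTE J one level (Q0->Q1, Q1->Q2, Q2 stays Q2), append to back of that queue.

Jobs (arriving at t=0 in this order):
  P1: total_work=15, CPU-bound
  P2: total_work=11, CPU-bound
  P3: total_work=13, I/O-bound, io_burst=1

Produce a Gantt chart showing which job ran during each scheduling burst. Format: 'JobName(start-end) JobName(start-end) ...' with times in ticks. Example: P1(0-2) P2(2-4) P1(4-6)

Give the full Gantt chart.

Answer: P1(0-3) P2(3-6) P3(6-7) P3(7-8) P3(8-9) P3(9-10) P3(10-11) P3(11-12) P3(12-13) P3(13-14) P3(14-15) P3(15-16) P3(16-17) P3(17-18) P3(18-19) P1(19-25) P2(25-31) P1(31-37) P2(37-39)

Derivation:
t=0-3: P1@Q0 runs 3, rem=12, quantum used, demote→Q1. Q0=[P2,P3] Q1=[P1] Q2=[]
t=3-6: P2@Q0 runs 3, rem=8, quantum used, demote→Q1. Q0=[P3] Q1=[P1,P2] Q2=[]
t=6-7: P3@Q0 runs 1, rem=12, I/O yield, promote→Q0. Q0=[P3] Q1=[P1,P2] Q2=[]
t=7-8: P3@Q0 runs 1, rem=11, I/O yield, promote→Q0. Q0=[P3] Q1=[P1,P2] Q2=[]
t=8-9: P3@Q0 runs 1, rem=10, I/O yield, promote→Q0. Q0=[P3] Q1=[P1,P2] Q2=[]
t=9-10: P3@Q0 runs 1, rem=9, I/O yield, promote→Q0. Q0=[P3] Q1=[P1,P2] Q2=[]
t=10-11: P3@Q0 runs 1, rem=8, I/O yield, promote→Q0. Q0=[P3] Q1=[P1,P2] Q2=[]
t=11-12: P3@Q0 runs 1, rem=7, I/O yield, promote→Q0. Q0=[P3] Q1=[P1,P2] Q2=[]
t=12-13: P3@Q0 runs 1, rem=6, I/O yield, promote→Q0. Q0=[P3] Q1=[P1,P2] Q2=[]
t=13-14: P3@Q0 runs 1, rem=5, I/O yield, promote→Q0. Q0=[P3] Q1=[P1,P2] Q2=[]
t=14-15: P3@Q0 runs 1, rem=4, I/O yield, promote→Q0. Q0=[P3] Q1=[P1,P2] Q2=[]
t=15-16: P3@Q0 runs 1, rem=3, I/O yield, promote→Q0. Q0=[P3] Q1=[P1,P2] Q2=[]
t=16-17: P3@Q0 runs 1, rem=2, I/O yield, promote→Q0. Q0=[P3] Q1=[P1,P2] Q2=[]
t=17-18: P3@Q0 runs 1, rem=1, I/O yield, promote→Q0. Q0=[P3] Q1=[P1,P2] Q2=[]
t=18-19: P3@Q0 runs 1, rem=0, completes. Q0=[] Q1=[P1,P2] Q2=[]
t=19-25: P1@Q1 runs 6, rem=6, quantum used, demote→Q2. Q0=[] Q1=[P2] Q2=[P1]
t=25-31: P2@Q1 runs 6, rem=2, quantum used, demote→Q2. Q0=[] Q1=[] Q2=[P1,P2]
t=31-37: P1@Q2 runs 6, rem=0, completes. Q0=[] Q1=[] Q2=[P2]
t=37-39: P2@Q2 runs 2, rem=0, completes. Q0=[] Q1=[] Q2=[]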